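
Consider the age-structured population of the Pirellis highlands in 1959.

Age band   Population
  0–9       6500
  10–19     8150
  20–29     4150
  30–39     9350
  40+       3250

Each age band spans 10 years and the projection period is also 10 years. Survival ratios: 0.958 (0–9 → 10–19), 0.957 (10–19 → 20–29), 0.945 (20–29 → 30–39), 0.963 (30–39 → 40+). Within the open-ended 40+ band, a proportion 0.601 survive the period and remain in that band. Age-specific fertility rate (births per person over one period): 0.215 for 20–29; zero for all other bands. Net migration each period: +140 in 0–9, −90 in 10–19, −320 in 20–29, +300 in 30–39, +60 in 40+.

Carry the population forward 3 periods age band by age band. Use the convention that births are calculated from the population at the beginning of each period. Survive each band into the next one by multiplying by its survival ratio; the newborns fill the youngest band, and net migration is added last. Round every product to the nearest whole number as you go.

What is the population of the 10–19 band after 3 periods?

1585

Numbering the groups 1..5 from youngest to oldest:
Period 1:
Births: 4150 × 0.215 = 892
Group 2: 6500 × 0.958 = 6227
Group 3: 8150 × 0.957 = 7800
Group 4: 4150 × 0.945 = 3922
Group 5: 9350 × 0.963 + 3250 × 0.601 = 9004 + 1953 = 10957
Net migration: Group 1 + 140 → 1032; Group 2 − 90 → 6137; Group 3 − 320 → 7480; Group 4 + 300 → 4222; Group 5 + 60 → 11017
End of period: [1032, 6137, 7480, 4222, 11017]
Period 2:
Births: 7480 × 0.215 = 1608
Group 2: 1032 × 0.958 = 989
Group 3: 6137 × 0.957 = 5873
Group 4: 7480 × 0.945 = 7069
Group 5: 4222 × 0.963 + 11017 × 0.601 = 4066 + 6621 = 10687
Net migration: Group 1 + 140 → 1748; Group 2 − 90 → 899; Group 3 − 320 → 5553; Group 4 + 300 → 7369; Group 5 + 60 → 10747
End of period: [1748, 899, 5553, 7369, 10747]
Period 3:
Births: 5553 × 0.215 = 1194
Group 2: 1748 × 0.958 = 1675
Group 3: 899 × 0.957 = 860
Group 4: 5553 × 0.945 = 5248
Group 5: 7369 × 0.963 + 10747 × 0.601 = 7096 + 6459 = 13555
Net migration: Group 1 + 140 → 1334; Group 2 − 90 → 1585; Group 3 − 320 → 540; Group 4 + 300 → 5548; Group 5 + 60 → 13615
End of period: [1334, 1585, 540, 5548, 13615]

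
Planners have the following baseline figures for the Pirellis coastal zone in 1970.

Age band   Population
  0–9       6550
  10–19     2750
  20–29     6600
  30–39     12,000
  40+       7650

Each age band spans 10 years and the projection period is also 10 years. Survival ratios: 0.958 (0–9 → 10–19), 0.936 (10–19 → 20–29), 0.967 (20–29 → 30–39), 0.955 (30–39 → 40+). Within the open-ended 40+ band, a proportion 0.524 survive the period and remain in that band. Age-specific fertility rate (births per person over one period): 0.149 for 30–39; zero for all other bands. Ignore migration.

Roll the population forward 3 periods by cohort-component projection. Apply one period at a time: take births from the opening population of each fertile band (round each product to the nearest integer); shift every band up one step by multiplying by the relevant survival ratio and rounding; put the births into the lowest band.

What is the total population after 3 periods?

After projecting period 1:
Births: 12000 × 0.149 = 1788
10–19: 6550 × 0.958 = 6275
20–29: 2750 × 0.936 = 2574
30–39: 6600 × 0.967 = 6382
40+: 12000 × 0.955 + 7650 × 0.524 = 11460 + 4009 = 15469
→ [1788, 6275, 2574, 6382, 15469]
After projecting period 2:
Births: 6382 × 0.149 = 951
10–19: 1788 × 0.958 = 1713
20–29: 6275 × 0.936 = 5873
30–39: 2574 × 0.967 = 2489
40+: 6382 × 0.955 + 15469 × 0.524 = 6095 + 8106 = 14201
→ [951, 1713, 5873, 2489, 14201]
After projecting period 3:
Births: 2489 × 0.149 = 371
10–19: 951 × 0.958 = 911
20–29: 1713 × 0.936 = 1603
30–39: 5873 × 0.967 = 5679
40+: 2489 × 0.955 + 14201 × 0.524 = 2377 + 7441 = 9818
→ [371, 911, 1603, 5679, 9818]
Total after period 3: 371 + 911 + 1603 + 5679 + 9818 = 18382

18382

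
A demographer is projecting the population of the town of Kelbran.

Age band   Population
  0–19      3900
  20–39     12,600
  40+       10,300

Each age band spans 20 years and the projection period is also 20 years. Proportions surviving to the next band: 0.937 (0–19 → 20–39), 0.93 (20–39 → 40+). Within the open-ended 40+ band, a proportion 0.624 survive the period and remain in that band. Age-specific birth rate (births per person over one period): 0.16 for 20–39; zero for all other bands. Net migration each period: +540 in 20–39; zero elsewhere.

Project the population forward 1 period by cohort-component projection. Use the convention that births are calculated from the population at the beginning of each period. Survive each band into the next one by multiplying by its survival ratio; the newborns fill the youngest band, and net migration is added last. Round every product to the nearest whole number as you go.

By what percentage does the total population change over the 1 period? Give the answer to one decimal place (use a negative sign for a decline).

Let group 1 be 0–19 through group 3 = 40+.
Period 1.
Births: 12600 × 0.16 = 2016
Group 2: 3900 × 0.937 = 3654
Group 3: 12600 × 0.93 + 10300 × 0.624 = 11718 + 6427 = 18145
Net migration: Group 2 + 540 → 4194
End of period: [2016, 4194, 18145]
Total: 26800 → 24355; change = -2445; percentage change = -9.1%

-9.1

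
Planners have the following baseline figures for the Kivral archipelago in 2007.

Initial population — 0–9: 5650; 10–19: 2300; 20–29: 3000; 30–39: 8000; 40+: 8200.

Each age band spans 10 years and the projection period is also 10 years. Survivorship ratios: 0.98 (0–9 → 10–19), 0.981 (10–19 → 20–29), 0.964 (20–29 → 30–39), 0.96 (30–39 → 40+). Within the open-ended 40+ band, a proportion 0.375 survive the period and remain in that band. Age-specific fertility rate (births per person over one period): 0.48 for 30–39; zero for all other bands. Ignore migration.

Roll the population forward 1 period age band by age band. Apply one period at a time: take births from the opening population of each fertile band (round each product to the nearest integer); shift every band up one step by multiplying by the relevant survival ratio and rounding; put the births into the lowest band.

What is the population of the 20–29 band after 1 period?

Period 1.
Births: 8000 * 0.48 = 3840
10–19: 5650 * 0.98 = 5537
20–29: 2300 * 0.981 = 2256
30–39: 3000 * 0.964 = 2892
40+: 8000 * 0.96 + 8200 * 0.375 = 7680 + 3075 = 10755
→ [3840, 5537, 2256, 2892, 10755]

2256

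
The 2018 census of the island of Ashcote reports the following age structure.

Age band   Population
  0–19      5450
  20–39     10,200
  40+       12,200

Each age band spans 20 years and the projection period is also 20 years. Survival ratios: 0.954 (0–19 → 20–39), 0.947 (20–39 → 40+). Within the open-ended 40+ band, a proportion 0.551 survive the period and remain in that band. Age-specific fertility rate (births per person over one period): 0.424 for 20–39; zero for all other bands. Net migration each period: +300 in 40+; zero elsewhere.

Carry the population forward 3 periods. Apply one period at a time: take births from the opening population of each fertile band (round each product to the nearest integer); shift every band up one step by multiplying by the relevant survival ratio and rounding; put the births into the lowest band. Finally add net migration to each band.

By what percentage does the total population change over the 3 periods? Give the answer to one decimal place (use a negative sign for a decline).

-42.5

Let group 1 be 0–19 through group 3 = 40+.
Period 1.
Births: 10200 * 0.424 = 4325
Group 2: 5450 * 0.954 = 5199
Group 3: 10200 * 0.947 + 12200 * 0.551 = 9659 + 6722 = 16381
Net migration: Group 3 + 300 → 16681
→ [4325, 5199, 16681]
Period 2.
Births: 5199 * 0.424 = 2204
Group 2: 4325 * 0.954 = 4126
Group 3: 5199 * 0.947 + 16681 * 0.551 = 4923 + 9191 = 14114
Net migration: Group 3 + 300 → 14414
→ [2204, 4126, 14414]
Period 3.
Births: 4126 * 0.424 = 1749
Group 2: 2204 * 0.954 = 2103
Group 3: 4126 * 0.947 + 14414 * 0.551 = 3907 + 7942 = 11849
Net migration: Group 3 + 300 → 12149
→ [1749, 2103, 12149]
Total: 27850 → 16001; change = -11849; percentage change = -42.5%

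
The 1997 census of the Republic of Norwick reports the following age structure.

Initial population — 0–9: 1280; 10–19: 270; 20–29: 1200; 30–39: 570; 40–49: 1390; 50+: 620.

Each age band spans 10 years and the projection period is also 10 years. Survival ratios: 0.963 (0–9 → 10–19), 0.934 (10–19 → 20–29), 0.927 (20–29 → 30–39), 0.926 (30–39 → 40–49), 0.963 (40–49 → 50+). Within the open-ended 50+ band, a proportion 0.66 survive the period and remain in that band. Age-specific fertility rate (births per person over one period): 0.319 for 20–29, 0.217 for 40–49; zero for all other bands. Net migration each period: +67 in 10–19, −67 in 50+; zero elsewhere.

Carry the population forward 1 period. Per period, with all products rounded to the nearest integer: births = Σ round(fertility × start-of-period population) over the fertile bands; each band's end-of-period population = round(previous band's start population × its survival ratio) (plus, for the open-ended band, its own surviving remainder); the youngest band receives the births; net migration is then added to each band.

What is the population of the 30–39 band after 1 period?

Let band 1 be 0–9 through band 6 = 50+.
After projecting period 1:
Births: 1200 × 0.319 = 383 ; 1390 × 0.217 = 302 → total 685
Band 2: 1280 × 0.963 = 1233
Band 3: 270 × 0.934 = 252
Band 4: 1200 × 0.927 = 1112
Band 5: 570 × 0.926 = 528
Band 6: 1390 × 0.963 + 620 × 0.66 = 1339 + 409 = 1748
Net migration: Band 2 + 67 → 1300; Band 6 − 67 → 1681
→ [685, 1300, 252, 1112, 528, 1681]

1112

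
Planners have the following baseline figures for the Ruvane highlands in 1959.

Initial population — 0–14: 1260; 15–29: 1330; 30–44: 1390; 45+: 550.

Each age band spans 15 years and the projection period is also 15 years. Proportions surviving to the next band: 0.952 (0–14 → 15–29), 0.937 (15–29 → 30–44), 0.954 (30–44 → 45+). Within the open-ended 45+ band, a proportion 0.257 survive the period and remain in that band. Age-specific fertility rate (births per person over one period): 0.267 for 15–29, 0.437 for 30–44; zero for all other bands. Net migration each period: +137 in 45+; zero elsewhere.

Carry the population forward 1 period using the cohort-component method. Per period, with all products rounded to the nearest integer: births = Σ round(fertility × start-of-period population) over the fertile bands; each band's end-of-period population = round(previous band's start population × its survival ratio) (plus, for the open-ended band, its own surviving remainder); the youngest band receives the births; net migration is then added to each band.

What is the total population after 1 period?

(Groups numbered youngest = 1 to oldest = 4.)
Period 1:
Births: 1330 * 0.267 = 355 ; 1390 * 0.437 = 607 — total 962
Group 2: 1260 * 0.952 = 1200
Group 3: 1330 * 0.937 = 1246
Group 4: 1390 * 0.954 + 550 * 0.257 = 1326 + 141 = 1467
Net migration: Group 4 + 137 → 1604
Giving 962 / 1200 / 1246 / 1604.
Total after period 1: 962 + 1200 + 1246 + 1604 = 5012

5012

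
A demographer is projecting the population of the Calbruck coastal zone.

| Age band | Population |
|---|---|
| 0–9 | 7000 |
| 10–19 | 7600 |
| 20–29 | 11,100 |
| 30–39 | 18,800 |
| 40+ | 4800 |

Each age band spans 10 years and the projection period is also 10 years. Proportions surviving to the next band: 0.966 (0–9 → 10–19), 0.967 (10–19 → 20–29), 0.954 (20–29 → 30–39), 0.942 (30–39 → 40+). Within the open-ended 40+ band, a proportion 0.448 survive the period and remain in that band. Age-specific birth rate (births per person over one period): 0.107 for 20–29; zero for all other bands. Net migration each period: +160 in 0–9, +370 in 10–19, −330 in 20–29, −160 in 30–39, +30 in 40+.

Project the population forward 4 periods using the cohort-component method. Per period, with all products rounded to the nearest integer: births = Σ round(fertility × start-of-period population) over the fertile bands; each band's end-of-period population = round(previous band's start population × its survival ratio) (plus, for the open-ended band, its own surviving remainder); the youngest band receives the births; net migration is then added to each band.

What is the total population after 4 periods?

Period 1:
Births: 11100 * 0.107 = 1188
10–19: 7000 * 0.966 = 6762
20–29: 7600 * 0.967 = 7349
30–39: 11100 * 0.954 = 10589
40+: 18800 * 0.942 + 4800 * 0.448 = 17710 + 2150 = 19860
Net migration: 0–9 + 160 → 1348; 10–19 + 370 → 7132; 20–29 − 330 → 7019; 30–39 − 160 → 10429; 40+ + 30 → 19890
Population now: 0–9=1348, 10–19=7132, 20–29=7019, 30–39=10429, 40+=19890
Period 2:
Births: 7019 * 0.107 = 751
10–19: 1348 * 0.966 = 1302
20–29: 7132 * 0.967 = 6897
30–39: 7019 * 0.954 = 6696
40+: 10429 * 0.942 + 19890 * 0.448 = 9824 + 8911 = 18735
Net migration: 0–9 + 160 → 911; 10–19 + 370 → 1672; 20–29 − 330 → 6567; 30–39 − 160 → 6536; 40+ + 30 → 18765
Population now: 0–9=911, 10–19=1672, 20–29=6567, 30–39=6536, 40+=18765
Period 3:
Births: 6567 * 0.107 = 703
10–19: 911 * 0.966 = 880
20–29: 1672 * 0.967 = 1617
30–39: 6567 * 0.954 = 6265
40+: 6536 * 0.942 + 18765 * 0.448 = 6157 + 8407 = 14564
Net migration: 0–9 + 160 → 863; 10–19 + 370 → 1250; 20–29 − 330 → 1287; 30–39 − 160 → 6105; 40+ + 30 → 14594
Population now: 0–9=863, 10–19=1250, 20–29=1287, 30–39=6105, 40+=14594
Period 4:
Births: 1287 * 0.107 = 138
10–19: 863 * 0.966 = 834
20–29: 1250 * 0.967 = 1209
30–39: 1287 * 0.954 = 1228
40+: 6105 * 0.942 + 14594 * 0.448 = 5751 + 6538 = 12289
Net migration: 0–9 + 160 → 298; 10–19 + 370 → 1204; 20–29 − 330 → 879; 30–39 − 160 → 1068; 40+ + 30 → 12319
Population now: 0–9=298, 10–19=1204, 20–29=879, 30–39=1068, 40+=12319
Total after period 4: 298 + 1204 + 879 + 1068 + 12319 = 15768

15768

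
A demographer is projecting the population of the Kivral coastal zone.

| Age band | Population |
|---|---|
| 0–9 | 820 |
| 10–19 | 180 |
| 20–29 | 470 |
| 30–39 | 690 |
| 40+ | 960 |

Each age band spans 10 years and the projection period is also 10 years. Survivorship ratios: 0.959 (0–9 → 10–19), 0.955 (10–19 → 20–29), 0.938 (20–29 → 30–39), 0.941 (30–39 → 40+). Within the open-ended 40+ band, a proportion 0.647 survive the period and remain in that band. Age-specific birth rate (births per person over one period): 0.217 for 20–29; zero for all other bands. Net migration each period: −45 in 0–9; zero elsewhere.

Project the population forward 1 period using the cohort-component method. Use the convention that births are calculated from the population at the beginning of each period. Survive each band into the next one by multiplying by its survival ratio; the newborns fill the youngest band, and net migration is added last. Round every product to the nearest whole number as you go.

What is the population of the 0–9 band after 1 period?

57

Let band 1 be 0–9 through band 5 = 40+.
After projecting period 1:
Births: 470 × 0.217 = 102
Band 2: 820 × 0.959 = 786
Band 3: 180 × 0.955 = 172
Band 4: 470 × 0.938 = 441
Band 5: 690 × 0.941 + 960 × 0.647 = 649 + 621 = 1270
Net migration: Band 1 − 45 → 57
→ [57, 786, 172, 441, 1270]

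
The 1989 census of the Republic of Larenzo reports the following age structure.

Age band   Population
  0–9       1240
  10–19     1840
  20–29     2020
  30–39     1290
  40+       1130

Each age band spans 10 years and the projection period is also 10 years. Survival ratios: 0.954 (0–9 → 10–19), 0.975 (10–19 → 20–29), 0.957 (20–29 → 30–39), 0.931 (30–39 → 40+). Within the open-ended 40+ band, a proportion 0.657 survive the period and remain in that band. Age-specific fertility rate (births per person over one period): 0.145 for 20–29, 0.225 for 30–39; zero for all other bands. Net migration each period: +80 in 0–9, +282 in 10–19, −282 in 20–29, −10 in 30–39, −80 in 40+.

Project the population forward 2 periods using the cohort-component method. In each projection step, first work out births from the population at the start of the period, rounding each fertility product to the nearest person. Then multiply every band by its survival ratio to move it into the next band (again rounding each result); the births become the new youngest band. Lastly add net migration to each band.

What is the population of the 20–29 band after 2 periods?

Call the groups 1 to 5, youngest first.
After projecting period 1:
Births: 2020 * 0.145 = 293, 1290 * 0.225 = 290 → 583
Group 2: 1240 * 0.954 = 1183
Group 3: 1840 * 0.975 = 1794
Group 4: 2020 * 0.957 = 1933
Group 5: 1290 * 0.931 + 1130 * 0.657 = 1201 + 742 = 1943
Net migration: Group 1 + 80 → 663; Group 2 + 282 → 1465; Group 3 − 282 → 1512; Group 4 − 10 → 1923; Group 5 − 80 → 1863
Population now: 0–9=663, 10–19=1465, 20–29=1512, 30–39=1923, 40+=1863
After projecting period 2:
Births: 1512 * 0.145 = 219, 1923 * 0.225 = 433 → 652
Group 2: 663 * 0.954 = 633
Group 3: 1465 * 0.975 = 1428
Group 4: 1512 * 0.957 = 1447
Group 5: 1923 * 0.931 + 1863 * 0.657 = 1790 + 1224 = 3014
Net migration: Group 1 + 80 → 732; Group 2 + 282 → 915; Group 3 − 282 → 1146; Group 4 − 10 → 1437; Group 5 − 80 → 2934
Population now: 0–9=732, 10–19=915, 20–29=1146, 30–39=1437, 40+=2934

1146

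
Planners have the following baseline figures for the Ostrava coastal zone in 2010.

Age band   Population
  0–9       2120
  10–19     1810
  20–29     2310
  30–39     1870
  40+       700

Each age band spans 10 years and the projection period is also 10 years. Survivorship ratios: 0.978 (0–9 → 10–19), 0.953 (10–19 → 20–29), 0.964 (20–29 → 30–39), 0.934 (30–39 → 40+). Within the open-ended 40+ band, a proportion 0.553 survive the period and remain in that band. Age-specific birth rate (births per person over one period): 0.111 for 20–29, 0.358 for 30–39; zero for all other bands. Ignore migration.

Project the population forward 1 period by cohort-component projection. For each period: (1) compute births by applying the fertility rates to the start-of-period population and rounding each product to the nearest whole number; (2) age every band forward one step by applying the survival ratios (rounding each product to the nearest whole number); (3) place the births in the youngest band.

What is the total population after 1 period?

9084

— Period 1 —
Births: 2310 × 0.111 = 256  |  1870 × 0.358 = 669 — total 925
10–19: 2120 × 0.978 = 2073
20–29: 1810 × 0.953 = 1725
30–39: 2310 × 0.964 = 2227
40+: 1870 × 0.934 + 700 × 0.553 = 1747 + 387 = 2134
Giving 925 / 2073 / 1725 / 2227 / 2134.
Total after period 1: 925 + 2073 + 1725 + 2227 + 2134 = 9084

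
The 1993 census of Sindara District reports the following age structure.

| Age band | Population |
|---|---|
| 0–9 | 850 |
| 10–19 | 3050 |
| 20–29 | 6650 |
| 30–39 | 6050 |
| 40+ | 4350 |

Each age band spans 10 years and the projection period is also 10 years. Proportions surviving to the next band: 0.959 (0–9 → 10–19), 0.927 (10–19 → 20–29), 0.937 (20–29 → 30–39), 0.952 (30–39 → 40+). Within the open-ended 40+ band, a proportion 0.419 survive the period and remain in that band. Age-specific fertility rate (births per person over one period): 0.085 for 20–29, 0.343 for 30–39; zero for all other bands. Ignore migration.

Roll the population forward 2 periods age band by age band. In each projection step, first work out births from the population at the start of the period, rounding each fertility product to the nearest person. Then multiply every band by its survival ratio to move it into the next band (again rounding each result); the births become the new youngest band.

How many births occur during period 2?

— Period 1 —
Births: 6650 × 0.085 = 565, 6050 × 0.343 = 2075 ⇒ total 2640
10–19: 850 × 0.959 = 815
20–29: 3050 × 0.927 = 2827
30–39: 6650 × 0.937 = 6231
40+: 6050 × 0.952 + 4350 × 0.419 = 5760 + 1823 = 7583
End of period: [2640, 815, 2827, 6231, 7583]
— Period 2 —
Births: 2827 × 0.085 = 240, 6231 × 0.343 = 2137 ⇒ total 2377
10–19: 2640 × 0.959 = 2532
20–29: 815 × 0.927 = 756
30–39: 2827 × 0.937 = 2649
40+: 6231 × 0.952 + 7583 × 0.419 = 5932 + 3177 = 9109
End of period: [2377, 2532, 756, 2649, 9109]

2377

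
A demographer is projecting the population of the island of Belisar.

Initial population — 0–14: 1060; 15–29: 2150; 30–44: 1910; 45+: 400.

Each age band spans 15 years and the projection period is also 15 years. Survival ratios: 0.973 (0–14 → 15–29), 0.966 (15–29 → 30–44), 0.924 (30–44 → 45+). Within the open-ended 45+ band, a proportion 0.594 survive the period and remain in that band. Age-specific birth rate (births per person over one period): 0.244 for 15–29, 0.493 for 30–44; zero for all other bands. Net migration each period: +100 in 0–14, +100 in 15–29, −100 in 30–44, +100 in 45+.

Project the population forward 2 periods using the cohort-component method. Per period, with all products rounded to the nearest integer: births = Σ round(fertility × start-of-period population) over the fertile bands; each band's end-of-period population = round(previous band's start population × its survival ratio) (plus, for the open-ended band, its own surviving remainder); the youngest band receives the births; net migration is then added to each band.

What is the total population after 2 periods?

(Groups numbered youngest = 1 to oldest = 4.)
— Period 1 —
Births: 2150 * 0.244 = 525, 1910 * 0.493 = 942 → total 1467
Group 2: 1060 * 0.973 = 1031
Group 3: 2150 * 0.966 = 2077
Group 4: 1910 * 0.924 + 400 * 0.594 = 1765 + 238 = 2003
Net migration: Group 1 + 100 → 1567; Group 2 + 100 → 1131; Group 3 − 100 → 1977; Group 4 + 100 → 2103
End of period: [1567, 1131, 1977, 2103]
— Period 2 —
Births: 1131 * 0.244 = 276, 1977 * 0.493 = 975 → total 1251
Group 2: 1567 * 0.973 = 1525
Group 3: 1131 * 0.966 = 1093
Group 4: 1977 * 0.924 + 2103 * 0.594 = 1827 + 1249 = 3076
Net migration: Group 1 + 100 → 1351; Group 2 + 100 → 1625; Group 3 − 100 → 993; Group 4 + 100 → 3176
End of period: [1351, 1625, 993, 3176]
Total after period 2: 1351 + 1625 + 993 + 3176 = 7145

7145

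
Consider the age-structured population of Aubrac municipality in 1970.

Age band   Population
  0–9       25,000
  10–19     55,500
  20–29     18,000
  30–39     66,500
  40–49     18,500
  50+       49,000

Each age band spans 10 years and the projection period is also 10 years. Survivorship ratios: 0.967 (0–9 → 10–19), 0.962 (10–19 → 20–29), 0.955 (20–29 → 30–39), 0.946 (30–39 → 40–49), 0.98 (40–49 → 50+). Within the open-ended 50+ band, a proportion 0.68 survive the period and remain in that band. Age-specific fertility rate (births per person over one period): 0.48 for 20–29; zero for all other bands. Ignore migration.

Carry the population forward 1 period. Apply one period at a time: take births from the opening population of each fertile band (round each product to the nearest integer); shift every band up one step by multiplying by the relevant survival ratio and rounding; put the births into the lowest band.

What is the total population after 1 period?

After projecting period 1:
Births: 18000 * 0.48 = 8640
10–19: 25000 * 0.967 = 24175
20–29: 55500 * 0.962 = 53391
30–39: 18000 * 0.955 = 17190
40–49: 66500 * 0.946 = 62909
50+: 18500 * 0.98 + 49000 * 0.68 = 18130 + 33320 = 51450
→ [8640, 24175, 53391, 17190, 62909, 51450]
Total after period 1: 8640 + 24175 + 53391 + 17190 + 62909 + 51450 = 217755

217755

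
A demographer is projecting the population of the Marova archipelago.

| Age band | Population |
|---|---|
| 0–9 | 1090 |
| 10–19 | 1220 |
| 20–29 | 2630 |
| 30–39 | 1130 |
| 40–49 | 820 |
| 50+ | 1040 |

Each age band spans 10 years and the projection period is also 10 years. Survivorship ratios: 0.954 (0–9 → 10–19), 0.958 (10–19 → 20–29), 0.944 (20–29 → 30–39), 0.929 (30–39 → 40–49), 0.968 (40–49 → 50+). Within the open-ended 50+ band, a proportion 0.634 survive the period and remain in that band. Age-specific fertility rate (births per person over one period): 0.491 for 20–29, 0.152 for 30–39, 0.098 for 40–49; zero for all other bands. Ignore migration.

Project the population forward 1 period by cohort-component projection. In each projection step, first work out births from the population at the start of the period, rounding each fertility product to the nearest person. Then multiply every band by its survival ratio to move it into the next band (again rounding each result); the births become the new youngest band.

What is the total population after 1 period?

8738

After projecting period 1:
Births: 2630 × 0.491 = 1291, 1130 × 0.152 = 172, 820 × 0.098 = 80 — total 1543
10–19: 1090 × 0.954 = 1040
20–29: 1220 × 0.958 = 1169
30–39: 2630 × 0.944 = 2483
40–49: 1130 × 0.929 = 1050
50+: 820 × 0.968 + 1040 × 0.634 = 794 + 659 = 1453
→ [1543, 1040, 1169, 2483, 1050, 1453]
Total after period 1: 1543 + 1040 + 1169 + 2483 + 1050 + 1453 = 8738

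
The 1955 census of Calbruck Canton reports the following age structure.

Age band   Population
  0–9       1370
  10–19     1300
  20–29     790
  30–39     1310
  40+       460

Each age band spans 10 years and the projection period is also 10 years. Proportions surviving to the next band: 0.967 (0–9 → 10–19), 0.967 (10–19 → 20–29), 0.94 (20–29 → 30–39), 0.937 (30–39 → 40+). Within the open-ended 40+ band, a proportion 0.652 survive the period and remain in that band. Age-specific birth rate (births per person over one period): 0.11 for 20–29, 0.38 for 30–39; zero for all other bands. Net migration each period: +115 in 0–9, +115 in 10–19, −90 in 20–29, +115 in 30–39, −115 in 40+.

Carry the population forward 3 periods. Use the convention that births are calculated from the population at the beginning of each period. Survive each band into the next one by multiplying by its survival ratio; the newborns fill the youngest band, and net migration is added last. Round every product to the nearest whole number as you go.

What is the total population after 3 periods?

5470

Period 1.
Births: 790 * 0.11 = 87 ; 1310 * 0.38 = 498 → total 585
10–19: 1370 * 0.967 = 1325
20–29: 1300 * 0.967 = 1257
30–39: 790 * 0.94 = 743
40+: 1310 * 0.937 + 460 * 0.652 = 1227 + 300 = 1527
Net migration: 0–9 + 115 → 700; 10–19 + 115 → 1440; 20–29 − 90 → 1167; 30–39 + 115 → 858; 40+ − 115 → 1412
→ [700, 1440, 1167, 858, 1412]
Period 2.
Births: 1167 * 0.11 = 128 ; 858 * 0.38 = 326 → total 454
10–19: 700 * 0.967 = 677
20–29: 1440 * 0.967 = 1392
30–39: 1167 * 0.94 = 1097
40+: 858 * 0.937 + 1412 * 0.652 = 804 + 921 = 1725
Net migration: 0–9 + 115 → 569; 10–19 + 115 → 792; 20–29 − 90 → 1302; 30–39 + 115 → 1212; 40+ − 115 → 1610
→ [569, 792, 1302, 1212, 1610]
Period 3.
Births: 1302 * 0.11 = 143 ; 1212 * 0.38 = 461 → total 604
10–19: 569 * 0.967 = 550
20–29: 792 * 0.967 = 766
30–39: 1302 * 0.94 = 1224
40+: 1212 * 0.937 + 1610 * 0.652 = 1136 + 1050 = 2186
Net migration: 0–9 + 115 → 719; 10–19 + 115 → 665; 20–29 − 90 → 676; 30–39 + 115 → 1339; 40+ − 115 → 2071
→ [719, 665, 676, 1339, 2071]
Total after period 3: 719 + 665 + 676 + 1339 + 2071 = 5470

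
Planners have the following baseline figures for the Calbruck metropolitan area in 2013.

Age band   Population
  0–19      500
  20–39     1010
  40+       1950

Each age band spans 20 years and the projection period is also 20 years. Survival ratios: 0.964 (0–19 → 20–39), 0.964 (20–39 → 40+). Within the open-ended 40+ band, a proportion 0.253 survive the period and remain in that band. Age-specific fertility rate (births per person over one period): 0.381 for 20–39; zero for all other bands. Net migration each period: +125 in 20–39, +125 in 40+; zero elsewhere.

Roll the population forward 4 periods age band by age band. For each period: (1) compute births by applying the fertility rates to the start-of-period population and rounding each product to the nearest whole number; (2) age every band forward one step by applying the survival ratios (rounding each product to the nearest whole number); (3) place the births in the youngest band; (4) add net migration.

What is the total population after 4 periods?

1124

Let group 1 be 0–19 through group 3 = 40+.
[period 1]
Births: 1010 × 0.381 = 385
Group 2: 500 × 0.964 = 482
Group 3: 1010 × 0.964 + 1950 × 0.253 = 974 + 493 = 1467
Net migration: Group 2 + 125 → 607; Group 3 + 125 → 1592
End of period: [385, 607, 1592]
[period 2]
Births: 607 × 0.381 = 231
Group 2: 385 × 0.964 = 371
Group 3: 607 × 0.964 + 1592 × 0.253 = 585 + 403 = 988
Net migration: Group 2 + 125 → 496; Group 3 + 125 → 1113
End of period: [231, 496, 1113]
[period 3]
Births: 496 × 0.381 = 189
Group 2: 231 × 0.964 = 223
Group 3: 496 × 0.964 + 1113 × 0.253 = 478 + 282 = 760
Net migration: Group 2 + 125 → 348; Group 3 + 125 → 885
End of period: [189, 348, 885]
[period 4]
Births: 348 × 0.381 = 133
Group 2: 189 × 0.964 = 182
Group 3: 348 × 0.964 + 885 × 0.253 = 335 + 224 = 559
Net migration: Group 2 + 125 → 307; Group 3 + 125 → 684
End of period: [133, 307, 684]
Total after period 4: 133 + 307 + 684 = 1124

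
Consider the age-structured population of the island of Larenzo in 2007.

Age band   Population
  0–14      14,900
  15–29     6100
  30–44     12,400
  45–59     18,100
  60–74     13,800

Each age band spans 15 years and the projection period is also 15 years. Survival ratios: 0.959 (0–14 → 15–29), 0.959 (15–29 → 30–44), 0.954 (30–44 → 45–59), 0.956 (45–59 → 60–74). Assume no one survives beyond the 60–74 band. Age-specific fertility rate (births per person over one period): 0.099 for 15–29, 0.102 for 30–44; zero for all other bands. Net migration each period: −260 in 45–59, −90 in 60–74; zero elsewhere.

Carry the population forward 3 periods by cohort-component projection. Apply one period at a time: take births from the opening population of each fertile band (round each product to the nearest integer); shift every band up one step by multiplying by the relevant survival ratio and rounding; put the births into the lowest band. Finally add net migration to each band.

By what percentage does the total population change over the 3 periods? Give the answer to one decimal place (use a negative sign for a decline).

Period 1:
Births: 6100 × 0.099 = 604 ; 12400 × 0.102 = 1265 ⇒ total 1869
15–29: 14900 × 0.959 = 14289
30–44: 6100 × 0.959 = 5850
45–59: 12400 × 0.954 = 11830
60–74: 18100 × 0.956 = 17304
Net migration: 45–59 − 260 → 11570; 60–74 − 90 → 17214
Giving 1869 / 14289 / 5850 / 11570 / 17214.
Period 2:
Births: 14289 × 0.099 = 1415 ; 5850 × 0.102 = 597 ⇒ total 2012
15–29: 1869 × 0.959 = 1792
30–44: 14289 × 0.959 = 13703
45–59: 5850 × 0.954 = 5581
60–74: 11570 × 0.956 = 11061
Net migration: 45–59 − 260 → 5321; 60–74 − 90 → 10971
Giving 2012 / 1792 / 13703 / 5321 / 10971.
Period 3:
Births: 1792 × 0.099 = 177 ; 13703 × 0.102 = 1398 ⇒ total 1575
15–29: 2012 × 0.959 = 1930
30–44: 1792 × 0.959 = 1719
45–59: 13703 × 0.954 = 13073
60–74: 5321 × 0.956 = 5087
Net migration: 45–59 − 260 → 12813; 60–74 − 90 → 4997
Giving 1575 / 1930 / 1719 / 12813 / 4997.
Total: 65300 → 23034; change = -42266; percentage change = -64.7%

-64.7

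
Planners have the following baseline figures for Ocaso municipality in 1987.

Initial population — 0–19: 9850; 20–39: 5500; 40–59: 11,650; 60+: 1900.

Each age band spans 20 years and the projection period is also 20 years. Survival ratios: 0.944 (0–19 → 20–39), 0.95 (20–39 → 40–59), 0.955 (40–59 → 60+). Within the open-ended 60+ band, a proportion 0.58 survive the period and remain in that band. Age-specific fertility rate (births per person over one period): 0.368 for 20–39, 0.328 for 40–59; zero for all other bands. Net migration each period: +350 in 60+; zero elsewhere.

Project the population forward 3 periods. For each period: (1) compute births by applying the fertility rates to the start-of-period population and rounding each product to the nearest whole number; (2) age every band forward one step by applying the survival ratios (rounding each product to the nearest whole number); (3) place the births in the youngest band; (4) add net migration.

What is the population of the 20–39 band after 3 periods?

Period 1.
Births: 5500 × 0.368 = 2024  |  11650 × 0.328 = 3821 → total 5845
20–39: 9850 × 0.944 = 9298
40–59: 5500 × 0.95 = 5225
60+: 11650 × 0.955 + 1900 × 0.58 = 11126 + 1102 = 12228
Net migration: 60+ + 350 → 12578
End of period: [5845, 9298, 5225, 12578]
Period 2.
Births: 9298 × 0.368 = 3422  |  5225 × 0.328 = 1714 → total 5136
20–39: 5845 × 0.944 = 5518
40–59: 9298 × 0.95 = 8833
60+: 5225 × 0.955 + 12578 × 0.58 = 4990 + 7295 = 12285
Net migration: 60+ + 350 → 12635
End of period: [5136, 5518, 8833, 12635]
Period 3.
Births: 5518 × 0.368 = 2031  |  8833 × 0.328 = 2897 → total 4928
20–39: 5136 × 0.944 = 4848
40–59: 5518 × 0.95 = 5242
60+: 8833 × 0.955 + 12635 × 0.58 = 8436 + 7328 = 15764
Net migration: 60+ + 350 → 16114
End of period: [4928, 4848, 5242, 16114]

4848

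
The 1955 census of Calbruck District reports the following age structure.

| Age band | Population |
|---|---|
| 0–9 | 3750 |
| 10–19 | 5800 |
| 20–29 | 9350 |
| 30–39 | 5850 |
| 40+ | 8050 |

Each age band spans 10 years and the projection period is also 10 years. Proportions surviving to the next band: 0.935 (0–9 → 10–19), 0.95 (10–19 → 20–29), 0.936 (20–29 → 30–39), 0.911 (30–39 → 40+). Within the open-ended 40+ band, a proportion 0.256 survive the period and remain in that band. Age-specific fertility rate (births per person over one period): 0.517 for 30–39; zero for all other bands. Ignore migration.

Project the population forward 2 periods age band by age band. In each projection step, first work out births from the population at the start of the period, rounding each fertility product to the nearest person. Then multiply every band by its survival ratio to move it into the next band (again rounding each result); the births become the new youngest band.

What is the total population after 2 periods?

25705

(Groups numbered youngest = 1 to oldest = 5.)
After projecting period 1:
Births: 5850 * 0.517 = 3024
Group 2: 3750 * 0.935 = 3506
Group 3: 5800 * 0.95 = 5510
Group 4: 9350 * 0.936 = 8752
Group 5: 5850 * 0.911 + 8050 * 0.256 = 5329 + 2061 = 7390
End of period: [3024, 3506, 5510, 8752, 7390]
After projecting period 2:
Births: 8752 * 0.517 = 4525
Group 2: 3024 * 0.935 = 2827
Group 3: 3506 * 0.95 = 3331
Group 4: 5510 * 0.936 = 5157
Group 5: 8752 * 0.911 + 7390 * 0.256 = 7973 + 1892 = 9865
End of period: [4525, 2827, 3331, 5157, 9865]
Total after period 2: 4525 + 2827 + 3331 + 5157 + 9865 = 25705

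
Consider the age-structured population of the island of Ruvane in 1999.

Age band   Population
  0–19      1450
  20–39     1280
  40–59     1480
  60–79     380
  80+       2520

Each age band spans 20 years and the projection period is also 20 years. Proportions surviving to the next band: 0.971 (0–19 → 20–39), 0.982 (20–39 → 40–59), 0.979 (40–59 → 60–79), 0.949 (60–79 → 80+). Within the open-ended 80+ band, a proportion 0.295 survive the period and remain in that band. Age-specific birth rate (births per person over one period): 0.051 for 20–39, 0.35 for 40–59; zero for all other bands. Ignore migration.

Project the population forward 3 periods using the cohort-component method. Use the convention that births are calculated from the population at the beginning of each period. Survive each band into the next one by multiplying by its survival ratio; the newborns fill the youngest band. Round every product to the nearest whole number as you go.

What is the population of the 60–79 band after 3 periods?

Numbering the groups 1..5 from youngest to oldest:
— Period 1 —
Births: 1280 × 0.051 = 65  |  1480 × 0.35 = 518 — total 583
Group 2: 1450 × 0.971 = 1408
Group 3: 1280 × 0.982 = 1257
Group 4: 1480 × 0.979 = 1449
Group 5: 380 × 0.949 + 2520 × 0.295 = 361 + 743 = 1104
→ [583, 1408, 1257, 1449, 1104]
— Period 2 —
Births: 1408 × 0.051 = 72  |  1257 × 0.35 = 440 — total 512
Group 2: 583 × 0.971 = 566
Group 3: 1408 × 0.982 = 1383
Group 4: 1257 × 0.979 = 1231
Group 5: 1449 × 0.949 + 1104 × 0.295 = 1375 + 326 = 1701
→ [512, 566, 1383, 1231, 1701]
— Period 3 —
Births: 566 × 0.051 = 29  |  1383 × 0.35 = 484 — total 513
Group 2: 512 × 0.971 = 497
Group 3: 566 × 0.982 = 556
Group 4: 1383 × 0.979 = 1354
Group 5: 1231 × 0.949 + 1701 × 0.295 = 1168 + 502 = 1670
→ [513, 497, 556, 1354, 1670]

1354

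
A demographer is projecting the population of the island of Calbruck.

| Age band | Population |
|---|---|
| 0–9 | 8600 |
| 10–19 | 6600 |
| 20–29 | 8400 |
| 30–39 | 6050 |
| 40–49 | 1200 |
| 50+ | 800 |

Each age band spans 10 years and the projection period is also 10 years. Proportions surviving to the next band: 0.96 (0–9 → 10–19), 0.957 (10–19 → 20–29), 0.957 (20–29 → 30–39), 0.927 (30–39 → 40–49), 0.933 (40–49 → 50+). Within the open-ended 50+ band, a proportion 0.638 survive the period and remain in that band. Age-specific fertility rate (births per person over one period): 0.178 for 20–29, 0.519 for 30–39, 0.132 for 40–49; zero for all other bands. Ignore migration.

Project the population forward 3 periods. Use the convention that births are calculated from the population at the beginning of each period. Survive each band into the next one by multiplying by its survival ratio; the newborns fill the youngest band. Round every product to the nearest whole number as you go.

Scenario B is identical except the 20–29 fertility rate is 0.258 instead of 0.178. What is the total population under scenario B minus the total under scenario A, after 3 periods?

Numbering the bands 1..6 from youngest to oldest:
Period 1.
Births: 8400 × 0.178 = 1495, 6050 × 0.519 = 3140, 1200 × 0.132 = 158 — total 4793
Band 2: 8600 × 0.96 = 8256
Band 3: 6600 × 0.957 = 6316
Band 4: 8400 × 0.957 = 8039
Band 5: 6050 × 0.927 = 5608
Band 6: 1200 × 0.933 + 800 × 0.638 = 1120 + 510 = 1630
Population now: 0–9=4793, 10–19=8256, 20–29=6316, 30–39=8039, 40–49=5608, 50+=1630
Period 2.
Births: 6316 × 0.178 = 1124, 8039 × 0.519 = 4172, 5608 × 0.132 = 740 — total 6036
Band 2: 4793 × 0.96 = 4601
Band 3: 8256 × 0.957 = 7901
Band 4: 6316 × 0.957 = 6044
Band 5: 8039 × 0.927 = 7452
Band 6: 5608 × 0.933 + 1630 × 0.638 = 5232 + 1040 = 6272
Population now: 0–9=6036, 10–19=4601, 20–29=7901, 30–39=6044, 40–49=7452, 50+=6272
Period 3.
Births: 7901 × 0.178 = 1406, 6044 × 0.519 = 3137, 7452 × 0.132 = 984 — total 5527
Band 2: 6036 × 0.96 = 5795
Band 3: 4601 × 0.957 = 4403
Band 4: 7901 × 0.957 = 7561
Band 5: 6044 × 0.927 = 5603
Band 6: 7452 × 0.933 + 6272 × 0.638 = 6953 + 4002 = 10955
Population now: 0–9=5527, 10–19=5795, 20–29=4403, 30–39=7561, 40–49=5603, 50+=10955
Scenario A total after 3 periods: 39844
Scenario B projection —
Period 1.
Births: 8400 × 0.258 = 2167, 6050 × 0.519 = 3140, 1200 × 0.132 = 158 — total 5465
Band 2: 8600 × 0.96 = 8256
Band 3: 6600 × 0.957 = 6316
Band 4: 8400 × 0.957 = 8039
Band 5: 6050 × 0.927 = 5608
Band 6: 1200 × 0.933 + 800 × 0.638 = 1120 + 510 = 1630
Population now: 0–9=5465, 10–19=8256, 20–29=6316, 30–39=8039, 40–49=5608, 50+=1630
Period 2.
Births: 6316 × 0.258 = 1630, 8039 × 0.519 = 4172, 5608 × 0.132 = 740 — total 6542
Band 2: 5465 × 0.96 = 5246
Band 3: 8256 × 0.957 = 7901
Band 4: 6316 × 0.957 = 6044
Band 5: 8039 × 0.927 = 7452
Band 6: 5608 × 0.933 + 1630 × 0.638 = 5232 + 1040 = 6272
Population now: 0–9=6542, 10–19=5246, 20–29=7901, 30–39=6044, 40–49=7452, 50+=6272
Period 3.
Births: 7901 × 0.258 = 2038, 6044 × 0.519 = 3137, 7452 × 0.132 = 984 — total 6159
Band 2: 6542 × 0.96 = 6280
Band 3: 5246 × 0.957 = 5020
Band 4: 7901 × 0.957 = 7561
Band 5: 6044 × 0.927 = 5603
Band 6: 7452 × 0.933 + 6272 × 0.638 = 6953 + 4002 = 10955
Population now: 0–9=6159, 10–19=6280, 20–29=5020, 30–39=7561, 40–49=5603, 50+=10955
Scenario B total after 3 periods: 41578
Difference B − A = 41578 − 39844 = 1734

1734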